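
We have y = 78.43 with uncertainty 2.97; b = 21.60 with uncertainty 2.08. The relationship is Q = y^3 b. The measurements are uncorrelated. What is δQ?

1.55e+06

Since Q is a product/quotient, work with relative uncertainties:
  (3·δy/y)² = (3×0.0379)² = 0.0129;  (1·δb/b)² = (1×0.0963)² = 0.00927
δQ/Q = √(0.0222) = 0.149
Q = 1.042e+07, so δQ = 0.149 × 1.042e+07 = 1.55e+06.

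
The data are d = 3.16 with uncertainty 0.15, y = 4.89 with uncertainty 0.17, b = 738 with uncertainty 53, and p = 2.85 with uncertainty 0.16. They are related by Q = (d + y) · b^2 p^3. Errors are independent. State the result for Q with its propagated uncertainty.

Let u = d + y = 8.05. δu = √(δd² + δy²) = √(0.0225 + 0.0289) = 0.227, so δu/u = 0.0282.
Q is then a monomial in u, b, p:
δQ/Q = √((δu/u)² + (2·δb/b)² + (3·δp/p)²) = √(0.000793 + 0.0206 + 0.0284) = 0.223
Q = 1.01e+08, so δQ = 0.223 × 1.01e+08 = 2.26e+07.

(1.01 ± 0.226) × 10^8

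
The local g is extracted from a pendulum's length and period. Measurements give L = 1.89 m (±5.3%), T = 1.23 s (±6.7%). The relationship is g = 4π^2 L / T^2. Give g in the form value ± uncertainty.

g is a product of powers, so relative uncertainties combine in quadrature:
  (1·δL/L)² = (1×0.0530)² = 0.00281;  (-2·δT/T)² = (-2×0.0670)² = 0.0180
δg/g = √(0.0208) = 0.144
g = 49.3 m/s^2, so δg = 0.144 × 49.3 = 7.11 m/s^2.

49.3 ± 7.11 m/s^2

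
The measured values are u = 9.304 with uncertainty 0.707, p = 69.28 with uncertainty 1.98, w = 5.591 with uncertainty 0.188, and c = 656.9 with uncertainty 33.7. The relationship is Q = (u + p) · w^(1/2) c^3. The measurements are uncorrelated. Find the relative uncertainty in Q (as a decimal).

0.157

Let h = u + p = 78.58. δh = √(δu² + δp²) = √(0.500 + 3.92) = 2.10, so δh/h = 0.0268.
Q is then a monomial in h, w, c:
δQ/Q = √((δh/h)² + (½·δw/w)² + (3·δc/c)²) = √(0.000716 + 0.000283 + 0.0237) = 0.157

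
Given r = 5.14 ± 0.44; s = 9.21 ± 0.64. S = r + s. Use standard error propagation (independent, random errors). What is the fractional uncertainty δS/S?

Sums and differences: (δS)² = Σ (cᵢ δxᵢ)².
  (δr)² = 0.194;  (δs)² = 0.410
δS = √(0.603) = 0.777
S = 14.4, so δS/S = 0.777/14.4 = 0.0541.

0.0541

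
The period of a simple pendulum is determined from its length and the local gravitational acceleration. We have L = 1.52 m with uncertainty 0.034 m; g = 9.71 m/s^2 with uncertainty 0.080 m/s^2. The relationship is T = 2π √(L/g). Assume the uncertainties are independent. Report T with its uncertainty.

2.49 ± 0.0296 s

For a monomial T ∝ L^(1/2), g^(-1/2), fractional errors add in quadrature:
  (½·δL/L)² = (0.5×0.0224)² = 0.000125;  (−½·δg/g)² = (-0.5×0.00824)² = 1.7e-05
δT/T = √(0.000142) = 0.0119
T = 2.49 s, so δT = 0.0119 × 2.49 = 0.0296 s.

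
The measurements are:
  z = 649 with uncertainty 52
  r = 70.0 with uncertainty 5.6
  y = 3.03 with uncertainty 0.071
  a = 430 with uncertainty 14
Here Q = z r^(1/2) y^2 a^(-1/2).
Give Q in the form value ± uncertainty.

Since Q is a product/quotient, work with relative uncertainties:
  (1·δz/z)² = (1×0.0801)² = 0.00642;  (½·δr/r)² = (0.5×0.0800)² = 0.00160;  (2·δy/y)² = (2×0.0234)² = 0.00220;  (−½·δa/a)² = (-0.5×0.0326)² = 0.000265
δQ/Q = √(0.0105) = 0.102
Q = 2400, so δQ = 0.102 × 2400 = 246.

2400 ± 246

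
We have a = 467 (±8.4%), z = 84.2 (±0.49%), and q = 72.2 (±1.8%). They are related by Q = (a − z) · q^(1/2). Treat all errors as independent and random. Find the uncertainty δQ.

Let u = a − z = 383. δu = √(δa² + δz²) = √(1540 + 0.170) = 39.2, so δu/u = 0.102.
Q is then a monomial in u, q:
δQ/Q = √((δu/u)² + (½·δq/q)²) = √(0.0105 + 8.1e-05) = 0.103
Q = 3250, so δQ = 0.103 × 3250 = 335.

335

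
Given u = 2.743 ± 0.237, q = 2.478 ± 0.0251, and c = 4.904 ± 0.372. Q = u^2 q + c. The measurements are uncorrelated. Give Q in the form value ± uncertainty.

23.55 ± 3.25

Let p = u^2·q = 18.64. δp/p = √((2·δu/u)² + (1·δq/q)²) = √(0.0299 + 0.000103) = 0.173, so δp = 3.23.
Q = p + c: δQ = √(δp² + δc²) = √(10.4 + 0.138) = 3.25
Q = 23.55.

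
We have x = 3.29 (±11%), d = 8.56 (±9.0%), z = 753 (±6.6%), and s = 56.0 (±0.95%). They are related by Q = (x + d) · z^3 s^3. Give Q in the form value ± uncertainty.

Let u = x + d = 11.9. δu = √(δx² + δd²) = √(0.131 + 0.594) = 0.851, so δu/u = 0.0718.
Q is then a monomial in u, z, s:
δQ/Q = √((δu/u)² + (3·δz/z)² + (3·δs/s)²) = √(0.00516 + 0.0392 + 0.000812) = 0.213
Q = 8.89e+14, so δQ = 0.213 × 8.89e+14 = 1.89e+14.

(8.89 ± 1.89) × 10^14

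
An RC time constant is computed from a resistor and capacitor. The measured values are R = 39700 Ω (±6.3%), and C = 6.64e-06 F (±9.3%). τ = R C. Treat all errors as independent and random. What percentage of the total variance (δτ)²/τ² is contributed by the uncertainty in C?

68.5%

(δτ/τ)² = (1·δR/R)² + (1·δC/C)²
  R term: (1×0.0630)² = 0.00397
  C term: (1×0.0930)² = 0.00865
Total = 0.0126. Share from C = 0.00865/0.0126 = 0.685.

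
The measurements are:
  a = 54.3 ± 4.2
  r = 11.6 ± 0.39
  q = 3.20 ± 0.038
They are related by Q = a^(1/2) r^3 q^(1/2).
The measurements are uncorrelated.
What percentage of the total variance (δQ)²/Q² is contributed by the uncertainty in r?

86.9%

(δQ/Q)² = (½·δa/a)² + (3·δr/r)² + (½·δq/q)²
  a term: (0.5×0.0773)² = 0.00150
  r term: (3×0.0336)² = 0.0102
  q term: (0.5×0.0119)² = 3.53e-05
Total = 0.0117. Share from r = 0.0102/0.0117 = 0.869.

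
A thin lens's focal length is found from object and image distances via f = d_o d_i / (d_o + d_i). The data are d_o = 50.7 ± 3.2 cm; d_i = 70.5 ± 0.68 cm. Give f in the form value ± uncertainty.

29.5 ± 1.09 cm

∂f/∂d_o = (d_i/(d_o+d_i))² = 0.338;  ∂f/∂d_i = (d_o/(d_o+d_i))² = 0.175
δf = √((∂f/∂d_o · δd_o)² + (∂f/∂d_i · δd_i)²) = √(1.17 + 0.0142) = 1.09 cm
f = 29.5 cm.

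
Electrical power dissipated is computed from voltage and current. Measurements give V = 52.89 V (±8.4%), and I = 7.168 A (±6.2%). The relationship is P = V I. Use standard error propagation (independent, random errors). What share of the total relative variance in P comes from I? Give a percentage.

(δP/P)² = (1·δV/V)² + (1·δI/I)²
  V term: (1×0.0840)² = 0.00706
  I term: (1×0.0620)² = 0.00384
Total = 0.0109. Share from I = 0.00384/0.0109 = 0.353.

35.3%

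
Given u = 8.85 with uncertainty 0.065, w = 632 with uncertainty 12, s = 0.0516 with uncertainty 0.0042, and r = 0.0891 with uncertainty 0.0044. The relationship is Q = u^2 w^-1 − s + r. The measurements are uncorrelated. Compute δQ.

Let p = u^2·w^-1 = 0.124. δp/p = √((2·δu/u)² + (-1·δw/w)²) = √(0.000216 + 0.000361) = 0.0240, so δp = 0.00298.
Q = p − s + r: δQ = √(δp² + δs² + δr²) = √(8.85e-06 + 1.76e-05 + 1.94e-05) = 0.00677

0.00677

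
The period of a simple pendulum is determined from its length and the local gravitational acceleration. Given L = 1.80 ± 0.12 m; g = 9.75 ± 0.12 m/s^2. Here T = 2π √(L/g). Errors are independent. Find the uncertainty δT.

0.0915 s

Each factor contributes (exponent × relative error)² to (δT/T)²:
  (½·δL/L)² = (0.5×0.0667)² = 0.00111;  (−½·δg/g)² = (-0.5×0.0123)² = 3.79e-05
δT/T = √(0.00115) = 0.0339
T = 2.70 s, so δT = 0.0339 × 2.70 = 0.0915 s.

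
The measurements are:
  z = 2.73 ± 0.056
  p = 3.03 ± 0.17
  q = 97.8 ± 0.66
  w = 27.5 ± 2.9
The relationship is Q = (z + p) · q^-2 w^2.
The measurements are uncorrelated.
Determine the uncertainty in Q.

0.0973

Let u = z + p = 5.76. δu = √(δz² + δp²) = √(0.00314 + 0.0289) = 0.179, so δu/u = 0.0311.
Q is then a monomial in u, q, w:
δQ/Q = √((δu/u)² + (-2·δq/q)² + (2·δw/w)²) = √(0.000966 + 0.000182 + 0.0445) = 0.214
Q = 0.455, so δQ = 0.214 × 0.455 = 0.0973.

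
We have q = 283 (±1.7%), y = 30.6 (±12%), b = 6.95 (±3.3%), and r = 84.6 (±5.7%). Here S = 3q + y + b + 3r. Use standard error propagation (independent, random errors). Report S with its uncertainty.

1140 ± 20.8

Sums and differences: (δS)² = Σ (cᵢ δxᵢ)².
  (3·δq)² = 208;  (δy)² = 13.5;  (δb)² = 0.0526;  (3·δr)² = 209
δS = √(431) = 20.8
S = 1140.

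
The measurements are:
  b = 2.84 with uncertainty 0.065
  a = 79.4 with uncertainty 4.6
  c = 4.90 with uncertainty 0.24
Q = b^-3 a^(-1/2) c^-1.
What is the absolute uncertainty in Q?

Q is a product of powers, so relative uncertainties combine in quadrature:
  (-3·δb/b)² = (-3×0.0229)² = 0.00471;  (−½·δa/a)² = (-0.5×0.0579)² = 0.000839;  (-1·δc/c)² = (-1×0.0490)² = 0.00240
δQ/Q = √(0.00795) = 0.0892
Q = 0.001000, so δQ = 0.0892 × 0.001000 = 8.92e-05.

8.92e-05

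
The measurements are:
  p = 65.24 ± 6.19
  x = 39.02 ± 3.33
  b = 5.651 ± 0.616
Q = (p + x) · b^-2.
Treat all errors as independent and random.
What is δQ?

0.745

Let u = p + x = 104.3. δu = √(δp² + δx²) = √(38.3 + 11.1) = 7.03, so δu/u = 0.0674.
Q is then a monomial in u, b:
δQ/Q = √((δu/u)² + (-2·δb/b)²) = √(0.00455 + 0.0475) = 0.228
Q = 3.265, so δQ = 0.228 × 3.265 = 0.745.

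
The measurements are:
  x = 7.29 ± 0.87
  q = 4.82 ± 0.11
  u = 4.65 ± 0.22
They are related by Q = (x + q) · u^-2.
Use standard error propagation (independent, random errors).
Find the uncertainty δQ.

Let w = x + q = 12.1. δw = √(δx² + δq²) = √(0.757 + 0.0121) = 0.877, so δw/w = 0.0724.
Q is then a monomial in w, u:
δQ/Q = √((δw/w)² + (-2·δu/u)²) = √(0.00524 + 0.00895) = 0.119
Q = 0.560, so δQ = 0.119 × 0.560 = 0.0667.

0.0667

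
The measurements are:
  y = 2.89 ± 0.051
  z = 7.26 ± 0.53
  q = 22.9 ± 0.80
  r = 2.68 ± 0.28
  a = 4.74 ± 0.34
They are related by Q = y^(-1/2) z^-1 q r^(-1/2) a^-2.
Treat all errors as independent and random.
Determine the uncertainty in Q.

Relative error in a monomial: (δQ/Q)² = Σ (nᵢ · δxᵢ/xᵢ)².
  (−½·δy/y)² = (-0.5×0.0176)² = 7.79e-05;  (-1·δz/z)² = (-1×0.0730)² = 0.00533;  (1·δq/q)² = (1×0.0349)² = 0.00122;  (−½·δr/r)² = (-0.5×0.104)² = 0.00273;  (-2·δa/a)² = (-2×0.0717)² = 0.0206
δQ/Q = √(0.0299) = 0.173
Q = 0.0504, so δQ = 0.173 × 0.0504 = 0.00873.

0.00873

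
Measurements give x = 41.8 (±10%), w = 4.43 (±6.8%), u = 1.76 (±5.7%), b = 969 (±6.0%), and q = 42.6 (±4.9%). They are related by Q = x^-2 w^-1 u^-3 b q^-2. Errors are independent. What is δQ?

3.73e-06

Since Q is a product/quotient, work with relative uncertainties:
  (-2·δx/x)² = (-2×0.100)² = 0.0400;  (-1·δw/w)² = (-1×0.0680)² = 0.00462;  (-3·δu/u)² = (-3×0.0570)² = 0.0292;  (1·δb/b)² = (1×0.0600)² = 0.00360;  (-2·δq/q)² = (-2×0.0490)² = 0.00960
δQ/Q = √(0.0871) = 0.295
Q = 1.27e-05, so δQ = 0.295 × 1.27e-05 = 3.73e-06.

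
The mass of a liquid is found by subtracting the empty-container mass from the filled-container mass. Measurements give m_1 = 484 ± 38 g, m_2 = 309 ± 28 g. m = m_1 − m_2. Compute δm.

Each term contributes (cᵢ δxᵢ)² to (δm)²:
  (δm_1)² = 1440;  (δm_2)² = 784
δm = √(2230) = 47.2 g

47.2 g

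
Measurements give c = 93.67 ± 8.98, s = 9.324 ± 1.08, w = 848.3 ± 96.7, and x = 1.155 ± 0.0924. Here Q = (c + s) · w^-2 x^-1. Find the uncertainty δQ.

Let u = c + s = 103.0. δu = √(δc² + δs²) = √(80.6 + 1.17) = 9.04, so δu/u = 0.0878.
Q is then a monomial in u, w, x:
δQ/Q = √((δu/u)² + (-2·δw/w)² + (-1·δx/x)²) = √(0.00771 + 0.0520 + 0.00640) = 0.257
Q = 0.0001239, so δQ = 0.257 × 0.0001239 = 3.19e-05.

3.19e-05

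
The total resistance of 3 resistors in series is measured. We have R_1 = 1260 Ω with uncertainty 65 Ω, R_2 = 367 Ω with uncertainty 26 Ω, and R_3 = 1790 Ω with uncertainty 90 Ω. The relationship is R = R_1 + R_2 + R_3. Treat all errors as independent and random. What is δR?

114 Ω

For a sum/difference, combine absolute errors in quadrature:
  (δR_1)² = 4220;  (δR_2)² = 676;  (δR_3)² = 8100
δR = √(13000) = 114 Ω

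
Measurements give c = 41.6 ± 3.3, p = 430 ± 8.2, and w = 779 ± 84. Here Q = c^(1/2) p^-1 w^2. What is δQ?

2000

For a monomial Q ∝ c^(1/2), p^-1, w^2, fractional errors add in quadrature:
  (½·δc/c)² = (0.5×0.0793)² = 0.00157;  (-1·δp/p)² = (-1×0.0191)² = 0.000364;  (2·δw/w)² = (2×0.108)² = 0.0465
δQ/Q = √(0.0484) = 0.220
Q = 9100, so δQ = 0.220 × 9100 = 2000.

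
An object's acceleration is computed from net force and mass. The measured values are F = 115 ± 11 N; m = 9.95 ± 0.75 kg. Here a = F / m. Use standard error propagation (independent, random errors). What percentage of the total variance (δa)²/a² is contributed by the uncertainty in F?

61.7%

(δa/a)² = (1·δF/F)² + (-1·δm/m)²
  F term: (1×0.0957)² = 0.00915
  m term: (-1×0.0754)² = 0.00568
Total = 0.0148. Share from F = 0.00915/0.0148 = 0.617.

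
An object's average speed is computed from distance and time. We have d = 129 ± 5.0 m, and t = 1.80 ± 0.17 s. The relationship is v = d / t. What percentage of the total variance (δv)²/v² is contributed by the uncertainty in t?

(δv/v)² = (1·δd/d)² + (-1·δt/t)²
  d term: (1×0.0388)² = 0.00150
  t term: (-1×0.0944)² = 0.00892
Total = 0.0104. Share from t = 0.00892/0.0104 = 0.856.

85.6%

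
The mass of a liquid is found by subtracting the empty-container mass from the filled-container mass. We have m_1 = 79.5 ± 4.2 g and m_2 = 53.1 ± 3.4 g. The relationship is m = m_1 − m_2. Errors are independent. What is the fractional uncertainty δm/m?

0.205

For a sum/difference, combine absolute errors in quadrature:
  (δm_1)² = 17.6;  (δm_2)² = 11.6
δm = √(29.2) = 5.40 g
m = 26.4 g, so δm/m = 5.40/26.4 = 0.205.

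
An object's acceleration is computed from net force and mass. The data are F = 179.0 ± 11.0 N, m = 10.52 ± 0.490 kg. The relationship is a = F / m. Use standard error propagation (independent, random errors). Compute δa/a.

For a monomial a ∝ F, m^-1, fractional errors add in quadrature:
  (1·δF/F)² = (1×0.0615)² = 0.00378;  (-1·δm/m)² = (-1×0.0466)² = 0.00217
δa/a = √(0.00595) = 0.0771

0.0771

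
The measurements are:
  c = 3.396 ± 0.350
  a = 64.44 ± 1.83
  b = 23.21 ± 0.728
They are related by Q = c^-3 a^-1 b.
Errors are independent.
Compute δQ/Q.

0.312

Q is a product of powers, so relative uncertainties combine in quadrature:
  (-3·δc/c)² = (-3×0.103)² = 0.0956;  (-1·δa/a)² = (-1×0.0284)² = 0.000806;  (1·δb/b)² = (1×0.0314)² = 0.000984
δQ/Q = √(0.0974) = 0.312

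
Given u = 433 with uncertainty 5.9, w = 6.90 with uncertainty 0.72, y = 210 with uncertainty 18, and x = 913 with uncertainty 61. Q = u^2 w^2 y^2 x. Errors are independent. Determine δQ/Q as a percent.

Products/powers → add relative errors in quadrature, weighted by exponent:
  (2·δu/u)² = (2×0.0136)² = 0.000743;  (2·δw/w)² = (2×0.104)² = 0.0436;  (2·δy/y)² = (2×0.0857)² = 0.0294;  (1·δx/x)² = (1×0.0668)² = 0.00446
δQ/Q = √(0.0781) = 0.280

28.0%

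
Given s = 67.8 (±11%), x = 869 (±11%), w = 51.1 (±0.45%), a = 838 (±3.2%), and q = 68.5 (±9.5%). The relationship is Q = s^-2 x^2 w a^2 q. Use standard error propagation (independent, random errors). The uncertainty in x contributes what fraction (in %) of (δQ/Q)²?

(δQ/Q)² = (-2·δs/s)² + (2·δx/x)² + (1·δw/w)² + (2·δa/a)² + (1·δq/q)²
  s term: (-2×0.110)² = 0.0484
  x term: (2×0.110)² = 0.0484
  w term: (1×0.00450)² = 2.03e-05
  a term: (2×0.0320)² = 0.00410
  q term: (1×0.0950)² = 0.00903
Total = 0.110. Share from x = 0.0484/0.110 = 0.440.

44.0%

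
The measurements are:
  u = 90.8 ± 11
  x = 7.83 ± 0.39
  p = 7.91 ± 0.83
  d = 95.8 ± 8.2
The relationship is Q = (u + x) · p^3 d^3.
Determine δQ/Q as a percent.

42.1%

Let w = u + x = 98.6. δw = √(δu² + δx²) = √(121 + 0.152) = 11.0, so δw/w = 0.112.
Q is then a monomial in w, p, d:
δQ/Q = √((δw/w)² + (3·δp/p)² + (3·δd/d)²) = √(0.0125 + 0.0991 + 0.0659) = 0.421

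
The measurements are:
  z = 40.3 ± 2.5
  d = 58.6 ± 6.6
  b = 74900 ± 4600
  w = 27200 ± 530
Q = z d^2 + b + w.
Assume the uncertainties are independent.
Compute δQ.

32700

Let p = z·d^2 = 1.38e+05. δp/p = √((1·δz/z)² + (2·δd/d)²) = √(0.00385 + 0.0507) = 0.234, so δp = 32300.
Q = p + b + w: δQ = √(δp² + δb² + δw²) = √(1.05e+09 + 2.12e+07 + 2.81e+05) = 32700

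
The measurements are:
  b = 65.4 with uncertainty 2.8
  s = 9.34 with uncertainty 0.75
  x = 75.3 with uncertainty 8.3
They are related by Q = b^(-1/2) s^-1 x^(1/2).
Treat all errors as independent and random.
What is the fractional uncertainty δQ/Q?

0.0997

Each factor contributes (exponent × relative error)² to (δQ/Q)²:
  (−½·δb/b)² = (-0.5×0.0428)² = 0.000458;  (-1·δs/s)² = (-1×0.0803)² = 0.00645;  (½·δx/x)² = (0.5×0.110)² = 0.00304
δQ/Q = √(0.00994) = 0.0997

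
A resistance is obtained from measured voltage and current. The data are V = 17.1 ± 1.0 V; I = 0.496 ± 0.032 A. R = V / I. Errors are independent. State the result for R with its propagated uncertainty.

R is a product of powers, so relative uncertainties combine in quadrature:
  (1·δV/V)² = (1×0.0585)² = 0.00342;  (-1·δI/I)² = (-1×0.0645)² = 0.00416
δR/R = √(0.00758) = 0.0871
R = 34.5 Ω, so δR = 0.0871 × 34.5 = 3.00 Ω.

34.5 ± 3.00 Ω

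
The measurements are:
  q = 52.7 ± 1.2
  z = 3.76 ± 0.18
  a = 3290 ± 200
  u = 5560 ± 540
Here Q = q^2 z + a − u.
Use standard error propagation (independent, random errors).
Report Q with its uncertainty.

Let p = q^2·z = 10400. δp/p = √((2·δq/q)² + (1·δz/z)²) = √(0.00207 + 0.00229) = 0.0661, so δp = 690.
Q = p + a − u: δQ = √(δp² + δa² + δu²) = √(4.76e+05 + 40000 + 2.92e+05) = 899
Q = 8170.

8170 ± 899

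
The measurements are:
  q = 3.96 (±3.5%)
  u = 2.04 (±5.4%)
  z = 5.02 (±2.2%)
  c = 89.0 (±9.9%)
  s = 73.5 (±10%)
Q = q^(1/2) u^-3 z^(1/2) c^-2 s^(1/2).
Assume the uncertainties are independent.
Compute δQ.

0.000149

Q is a product of powers, so relative uncertainties combine in quadrature:
  (½·δq/q)² = (0.5×0.0350)² = 0.000306;  (-3·δu/u)² = (-3×0.0540)² = 0.0262;  (½·δz/z)² = (0.5×0.0220)² = 0.000121;  (-2·δc/c)² = (-2×0.0990)² = 0.0392;  (½·δs/s)² = (0.5×0.100)² = 0.00250
δQ/Q = √(0.0684) = 0.261
Q = 0.000568, so δQ = 0.261 × 0.000568 = 0.000149.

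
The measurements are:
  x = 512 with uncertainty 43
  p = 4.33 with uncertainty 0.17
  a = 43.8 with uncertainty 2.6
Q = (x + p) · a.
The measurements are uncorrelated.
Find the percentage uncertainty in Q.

Let u = x + p = 516. δu = √(δx² + δp²) = √(1850 + 0.0289) = 43.0, so δu/u = 0.0833.
Q is then a monomial in u, a:
δQ/Q = √((δu/u)² + (1·δa/a)²) = √(0.00694 + 0.00352) = 0.102

10.2%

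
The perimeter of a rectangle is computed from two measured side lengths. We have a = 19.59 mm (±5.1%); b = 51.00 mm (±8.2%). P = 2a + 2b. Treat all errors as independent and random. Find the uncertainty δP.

8.60 mm

Sums and differences: (δP)² = Σ (cᵢ δxᵢ)².
  (2·δa)² = 3.99;  (2·δb)² = 70.0
δP = √(73.9) = 8.60 mm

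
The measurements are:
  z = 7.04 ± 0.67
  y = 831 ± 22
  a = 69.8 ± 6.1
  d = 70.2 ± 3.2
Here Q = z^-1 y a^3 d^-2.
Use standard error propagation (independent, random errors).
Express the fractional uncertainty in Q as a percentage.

29.5%

Q is a product of powers, so relative uncertainties combine in quadrature:
  (-1·δz/z)² = (-1×0.0952)² = 0.00906;  (1·δy/y)² = (1×0.0265)² = 0.000701;  (3·δa/a)² = (3×0.0874)² = 0.0687;  (-2·δd/d)² = (-2×0.0456)² = 0.00831
δQ/Q = √(0.0868) = 0.295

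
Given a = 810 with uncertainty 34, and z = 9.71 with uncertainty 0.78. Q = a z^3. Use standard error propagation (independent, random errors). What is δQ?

Relative error in a monomial: (δQ/Q)² = Σ (nᵢ · δxᵢ/xᵢ)².
  (1·δa/a)² = (1×0.0420)² = 0.00176;  (3·δz/z)² = (3×0.0803)² = 0.0581
δQ/Q = √(0.0598) = 0.245
Q = 7.42e+05, so δQ = 0.245 × 7.42e+05 = 1.81e+05.

1.81e+05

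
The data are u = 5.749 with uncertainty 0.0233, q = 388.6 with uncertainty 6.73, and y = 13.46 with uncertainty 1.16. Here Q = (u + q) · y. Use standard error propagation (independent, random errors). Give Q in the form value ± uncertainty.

5308 ± 466

Let w = u + q = 394.3. δw = √(δu² + δq²) = √(0.000543 + 45.3) = 6.73, so δw/w = 0.0171.
Q is then a monomial in w, y:
δQ/Q = √((δw/w)² + (1·δy/y)²) = √(0.000291 + 0.00743) = 0.0879
Q = 5308, so δQ = 0.0879 × 5308 = 466.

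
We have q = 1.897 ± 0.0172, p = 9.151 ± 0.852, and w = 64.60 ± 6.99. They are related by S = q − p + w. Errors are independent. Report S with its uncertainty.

57.35 ± 7.04

For a sum/difference, combine absolute errors in quadrature:
  (δq)² = 0.000296;  (δp)² = 0.726;  (δw)² = 48.9
δS = √(49.6) = 7.04
S = 57.35.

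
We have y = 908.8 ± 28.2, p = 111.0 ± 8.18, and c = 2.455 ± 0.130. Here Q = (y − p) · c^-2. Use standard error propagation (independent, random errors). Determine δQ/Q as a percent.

Let u = y − p = 797.8. δu = √(δy² + δp²) = √(795 + 66.9) = 29.4, so δu/u = 0.0368.
Q is then a monomial in u, c:
δQ/Q = √((δu/u)² + (-2·δc/c)²) = √(0.00135 + 0.0112) = 0.112

11.2%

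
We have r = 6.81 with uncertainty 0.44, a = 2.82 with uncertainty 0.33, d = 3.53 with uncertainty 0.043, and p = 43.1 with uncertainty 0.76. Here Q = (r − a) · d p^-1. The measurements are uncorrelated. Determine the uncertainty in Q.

0.0456

Let u = r − a = 3.99. δu = √(δr² + δa²) = √(0.194 + 0.109) = 0.550, so δu/u = 0.138.
Q is then a monomial in u, d, p:
δQ/Q = √((δu/u)² + (1·δd/d)² + (-1·δp/p)²) = √(0.0190 + 0.000148 + 0.000311) = 0.140
Q = 0.327, so δQ = 0.140 × 0.327 = 0.0456.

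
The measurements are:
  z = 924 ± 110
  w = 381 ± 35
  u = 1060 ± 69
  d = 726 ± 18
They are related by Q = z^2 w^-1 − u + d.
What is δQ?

576

Let p = z^2·w^-1 = 2240. δp/p = √((2·δz/z)² + (-1·δw/w)²) = √(0.0567 + 0.00844) = 0.255, so δp = 572.
Q = p − u + d: δQ = √(δp² + δu² + δd²) = √(3.27e+05 + 4760 + 324) = 576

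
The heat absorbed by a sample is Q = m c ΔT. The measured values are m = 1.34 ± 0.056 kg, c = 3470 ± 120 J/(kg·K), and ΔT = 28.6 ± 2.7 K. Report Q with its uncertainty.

Q is a product of powers, so relative uncertainties combine in quadrature:
  (1·δm/m)² = (1×0.0418)² = 0.00175;  (1·δc/c)² = (1×0.0346)² = 0.00120;  (1·δΔT/ΔT)² = (1×0.0944)² = 0.00891
δQ/Q = √(0.0119) = 0.109
Q = 1.33e+05 J, so δQ = 0.109 × 1.33e+05 = 14500 J.

(1.33 ± 0.145) × 10^5 J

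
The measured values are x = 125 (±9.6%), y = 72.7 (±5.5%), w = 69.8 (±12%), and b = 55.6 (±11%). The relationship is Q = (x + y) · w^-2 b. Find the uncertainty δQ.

0.613

Let u = x + y = 198. δu = √(δx² + δy²) = √(144 + 16.0) = 12.6, so δu/u = 0.0640.
Q is then a monomial in u, w, b:
δQ/Q = √((δu/u)² + (-2·δw/w)² + (1·δb/b)²) = √(0.00409 + 0.0576 + 0.0121) = 0.272
Q = 2.26, so δQ = 0.272 × 2.26 = 0.613.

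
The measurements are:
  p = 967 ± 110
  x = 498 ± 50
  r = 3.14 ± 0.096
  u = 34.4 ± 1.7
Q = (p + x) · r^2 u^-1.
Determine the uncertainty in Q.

Let w = p + x = 1460. δw = √(δp² + δx²) = √(12100 + 2500) = 121, so δw/w = 0.0825.
Q is then a monomial in w, r, u:
δQ/Q = √((δw/w)² + (2·δr/r)² + (-1·δu/u)²) = √(0.00680 + 0.00374 + 0.00244) = 0.114
Q = 420, so δQ = 0.114 × 420 = 47.8.

47.8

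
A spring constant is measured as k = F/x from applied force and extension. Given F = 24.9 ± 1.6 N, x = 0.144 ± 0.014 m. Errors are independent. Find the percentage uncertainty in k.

11.7%

Products/powers → add relative errors in quadrature, weighted by exponent:
  (1·δF/F)² = (1×0.0643)² = 0.00413;  (-1·δx/x)² = (-1×0.0972)² = 0.00945
δk/k = √(0.0136) = 0.117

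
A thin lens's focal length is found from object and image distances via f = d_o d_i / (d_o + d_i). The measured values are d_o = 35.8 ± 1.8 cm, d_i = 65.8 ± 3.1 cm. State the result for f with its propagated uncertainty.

23.2 ± 0.847 cm

∂f/∂d_o = (d_i/(d_o+d_i))² = 0.419;  ∂f/∂d_i = (d_o/(d_o+d_i))² = 0.124
δf = √((∂f/∂d_o · δd_o)² + (∂f/∂d_i · δd_i)²) = √(0.570 + 0.148) = 0.847 cm
f = 23.2 cm.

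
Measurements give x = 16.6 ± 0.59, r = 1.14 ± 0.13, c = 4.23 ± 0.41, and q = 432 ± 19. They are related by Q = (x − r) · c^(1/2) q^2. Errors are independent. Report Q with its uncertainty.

(5.93 ± 0.639) × 10^6

Let u = x − r = 15.5. δu = √(δx² + δr²) = √(0.348 + 0.0169) = 0.604, so δu/u = 0.0391.
Q is then a monomial in u, c, q:
δQ/Q = √((δu/u)² + (½·δc/c)² + (2·δq/q)²) = √(0.00153 + 0.00235 + 0.00774) = 0.108
Q = 5.93e+06, so δQ = 0.108 × 5.93e+06 = 6.39e+05.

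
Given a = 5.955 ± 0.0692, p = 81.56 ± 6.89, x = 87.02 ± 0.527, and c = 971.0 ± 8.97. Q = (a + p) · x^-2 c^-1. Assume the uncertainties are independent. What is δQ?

9.54e-07

Let u = a + p = 87.52. δu = √(δa² + δp²) = √(0.00479 + 47.5) = 6.89, so δu/u = 0.0787.
Q is then a monomial in u, x, c:
δQ/Q = √((δu/u)² + (-2·δx/x)² + (-1·δc/c)²) = √(0.00620 + 0.000147 + 8.53e-05) = 0.0802
Q = 1.19e-05, so δQ = 0.0802 × 1.19e-05 = 9.54e-07.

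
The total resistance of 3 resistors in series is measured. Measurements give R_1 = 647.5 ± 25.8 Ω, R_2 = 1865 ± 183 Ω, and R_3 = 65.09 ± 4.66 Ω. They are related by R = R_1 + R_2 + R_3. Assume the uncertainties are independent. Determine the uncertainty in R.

Sums and differences: (δR)² = Σ (cᵢ δxᵢ)².
  (δR_1)² = 666;  (δR_2)² = 33500;  (δR_3)² = 21.7
δR = √(34200) = 185 Ω

185 Ω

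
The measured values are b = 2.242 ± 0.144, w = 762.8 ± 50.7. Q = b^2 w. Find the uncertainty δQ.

Relative error in a monomial: (δQ/Q)² = Σ (nᵢ · δxᵢ/xᵢ)².
  (2·δb/b)² = (2×0.0642)² = 0.0165;  (1·δw/w)² = (1×0.0665)² = 0.00442
δQ/Q = √(0.0209) = 0.145
Q = 3834, so δQ = 0.145 × 3834 = 555.

555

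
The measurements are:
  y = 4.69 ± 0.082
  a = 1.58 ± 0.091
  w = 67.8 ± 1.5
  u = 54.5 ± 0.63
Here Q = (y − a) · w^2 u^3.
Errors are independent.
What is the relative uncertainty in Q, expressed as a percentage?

6.86%

Let h = y − a = 3.11. δh = √(δy² + δa²) = √(0.00672 + 0.00828) = 0.122, so δh/h = 0.0394.
Q is then a monomial in h, w, u:
δQ/Q = √((δh/h)² + (2·δw/w)² + (3·δu/u)²) = √(0.00155 + 0.00196 + 0.00120) = 0.0686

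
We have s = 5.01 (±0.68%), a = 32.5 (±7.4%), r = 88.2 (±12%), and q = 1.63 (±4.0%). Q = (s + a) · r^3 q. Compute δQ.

Let u = s + a = 37.5. δu = √(δs² + δa²) = √(0.00116 + 5.78) = 2.41, so δu/u = 0.0641.
Q is then a monomial in u, r, q:
δQ/Q = √((δu/u)² + (3·δr/r)² + (1·δq/q)²) = √(0.00411 + 0.130 + 0.00160) = 0.368
Q = 4.2e+07, so δQ = 0.368 × 4.2e+07 = 1.54e+07.

1.54e+07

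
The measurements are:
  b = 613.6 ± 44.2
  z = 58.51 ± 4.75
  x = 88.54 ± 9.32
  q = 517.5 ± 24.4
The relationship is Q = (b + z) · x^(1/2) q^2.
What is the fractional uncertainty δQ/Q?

Let u = b + z = 672.1. δu = √(δb² + δz²) = √(1950 + 22.6) = 44.5, so δu/u = 0.0661.
Q is then a monomial in u, x, q:
δQ/Q = √((δu/u)² + (½·δx/x)² + (2·δq/q)²) = √(0.00437 + 0.00277 + 0.00889) = 0.127

0.127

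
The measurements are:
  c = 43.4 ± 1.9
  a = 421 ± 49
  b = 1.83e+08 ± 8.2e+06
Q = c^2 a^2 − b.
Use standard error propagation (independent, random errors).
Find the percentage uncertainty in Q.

Let p = c^2·a^2 = 3.34e+08. δp/p = √((2·δc/c)² + (2·δa/a)²) = √(0.00767 + 0.0542) = 0.249, so δp = 8.3e+07.
Q = p − b: δQ = √(δp² + δb²) = √(6.89e+15 + 6.72e+13) = 8.34e+07
Q = 1.51e+08, so δQ/Q = 8.34e+07/1.51e+08 = 0.553.

55.3%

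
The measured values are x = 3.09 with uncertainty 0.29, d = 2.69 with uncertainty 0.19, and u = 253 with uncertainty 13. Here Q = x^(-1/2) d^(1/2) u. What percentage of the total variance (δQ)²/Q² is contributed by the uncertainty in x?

(δQ/Q)² = (−½·δx/x)² + (½·δd/d)² + (1·δu/u)²
  x term: (-0.5×0.0939)² = 0.00220
  d term: (0.5×0.0706)² = 0.00125
  u term: (1×0.0514)² = 0.00264
Total = 0.00609. Share from x = 0.00220/0.00609 = 0.362.

36.2%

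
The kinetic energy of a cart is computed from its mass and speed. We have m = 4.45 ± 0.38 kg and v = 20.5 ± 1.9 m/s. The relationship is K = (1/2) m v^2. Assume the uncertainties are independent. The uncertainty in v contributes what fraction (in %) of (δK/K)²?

82.5%

(δK/K)² = (1·δm/m)² + (2·δv/v)²
  m term: (1×0.0854)² = 0.00729
  v term: (2×0.0927)² = 0.0344
Total = 0.0417. Share from v = 0.0344/0.0417 = 0.825.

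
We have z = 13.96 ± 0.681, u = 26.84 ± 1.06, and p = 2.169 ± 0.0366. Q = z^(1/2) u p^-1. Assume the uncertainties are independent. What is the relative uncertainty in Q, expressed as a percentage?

4.94%

Products/powers → add relative errors in quadrature, weighted by exponent:
  (½·δz/z)² = (0.5×0.0488)² = 0.000595;  (1·δu/u)² = (1×0.0395)² = 0.00156;  (-1·δp/p)² = (-1×0.0169)² = 0.000285
δQ/Q = √(0.00244) = 0.0494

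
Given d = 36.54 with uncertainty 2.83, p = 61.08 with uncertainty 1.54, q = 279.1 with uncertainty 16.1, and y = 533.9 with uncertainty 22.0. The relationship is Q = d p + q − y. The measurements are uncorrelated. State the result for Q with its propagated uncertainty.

Let w = d·p = 2232. δw/w = √((1·δd/d)² + (1·δp/p)²) = √(0.00600 + 0.000636) = 0.0814, so δw = 182.
Q = w + q − y: δQ = √(δw² + δq² + δy²) = √(33000 + 259 + 484) = 184
Q = 1977.

1977 ± 184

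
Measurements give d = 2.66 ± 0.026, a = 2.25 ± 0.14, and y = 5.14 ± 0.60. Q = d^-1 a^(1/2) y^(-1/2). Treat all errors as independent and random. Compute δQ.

0.0166

Q is a product of powers, so relative uncertainties combine in quadrature:
  (-1·δd/d)² = (-1×0.00977)² = 9.55e-05;  (½·δa/a)² = (0.5×0.0622)² = 0.000968;  (−½·δy/y)² = (-0.5×0.117)² = 0.00341
δQ/Q = √(0.00447) = 0.0669
Q = 0.249, so δQ = 0.0669 × 0.249 = 0.0166.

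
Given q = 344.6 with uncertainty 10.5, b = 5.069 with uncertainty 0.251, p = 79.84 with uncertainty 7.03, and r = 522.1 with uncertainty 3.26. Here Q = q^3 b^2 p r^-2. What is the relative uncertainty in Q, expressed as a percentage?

16.1%

Products/powers → add relative errors in quadrature, weighted by exponent:
  (3·δq/q)² = (3×0.0305)² = 0.00836;  (2·δb/b)² = (2×0.0495)² = 0.00981;  (1·δp/p)² = (1×0.0881)² = 0.00775;  (-2·δr/r)² = (-2×0.00624)² = 0.000156
δQ/Q = √(0.0261) = 0.161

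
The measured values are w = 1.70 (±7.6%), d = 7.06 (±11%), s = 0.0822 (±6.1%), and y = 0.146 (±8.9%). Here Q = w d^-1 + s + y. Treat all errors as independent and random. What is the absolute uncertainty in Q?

0.0351

Let p = w·d^-1 = 0.241. δp/p = √((1·δw/w)² + (-1·δd/d)²) = √(0.00578 + 0.0121) = 0.134, so δp = 0.0322.
Q = p + s + y: δQ = √(δp² + δs² + δy²) = √(0.00104 + 2.51e-05 + 0.000169) = 0.0351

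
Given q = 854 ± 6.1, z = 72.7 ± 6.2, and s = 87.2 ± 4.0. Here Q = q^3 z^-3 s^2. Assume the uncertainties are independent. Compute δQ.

Since Q is a product/quotient, work with relative uncertainties:
  (3·δq/q)² = (3×0.00714)² = 0.000459;  (-3·δz/z)² = (-3×0.0853)² = 0.0655;  (2·δs/s)² = (2×0.0459)² = 0.00842
δQ/Q = √(0.0743) = 0.273
Q = 1.23e+07, so δQ = 0.273 × 1.23e+07 = 3.36e+06.

3.36e+06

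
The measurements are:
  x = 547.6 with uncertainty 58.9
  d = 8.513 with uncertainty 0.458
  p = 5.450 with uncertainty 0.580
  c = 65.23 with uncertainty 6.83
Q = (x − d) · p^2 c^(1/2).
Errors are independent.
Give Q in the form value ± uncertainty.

129300 ± 31700

Let u = x − d = 539.1. δu = √(δx² + δd²) = √(3470 + 0.210) = 58.9, so δu/u = 0.109.
Q is then a monomial in u, p, c:
δQ/Q = √((δu/u)² + (2·δp/p)² + (½·δc/c)²) = √(0.0119 + 0.0453 + 0.00274) = 0.245
Q = 129300, so δQ = 0.245 × 129300 = 31700.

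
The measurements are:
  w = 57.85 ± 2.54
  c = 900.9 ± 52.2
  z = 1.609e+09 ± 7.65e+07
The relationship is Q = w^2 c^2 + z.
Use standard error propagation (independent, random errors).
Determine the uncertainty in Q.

4.02e+08

Let p = w^2·c^2 = 2.716e+09. δp/p = √((2·δw/w)² + (2·δc/c)²) = √(0.00771 + 0.0134) = 0.145, so δp = 3.95e+08.
Q = p + z: δQ = √(δp² + δz²) = √(1.56e+17 + 5.85e+15) = 4.02e+08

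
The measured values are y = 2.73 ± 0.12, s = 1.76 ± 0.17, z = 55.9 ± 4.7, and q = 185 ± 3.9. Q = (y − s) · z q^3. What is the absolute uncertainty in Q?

8.2e+07

Let u = y − s = 0.970. δu = √(δy² + δs²) = √(0.0144 + 0.0289) = 0.208, so δu/u = 0.215.
Q is then a monomial in u, z, q:
δQ/Q = √((δu/u)² + (1·δz/z)² + (3·δq/q)²) = √(0.0460 + 0.00707 + 0.00400) = 0.239
Q = 3.43e+08, so δQ = 0.239 × 3.43e+08 = 8.2e+07.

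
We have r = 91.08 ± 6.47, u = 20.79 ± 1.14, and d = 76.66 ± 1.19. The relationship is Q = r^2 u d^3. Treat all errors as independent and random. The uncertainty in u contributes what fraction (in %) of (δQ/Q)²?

11.9%

(δQ/Q)² = (2·δr/r)² + (1·δu/u)² + (3·δd/d)²
  r term: (2×0.0710)² = 0.0202
  u term: (1×0.0548)² = 0.00301
  d term: (3×0.0155)² = 0.00217
Total = 0.0254. Share from u = 0.00301/0.0254 = 0.119.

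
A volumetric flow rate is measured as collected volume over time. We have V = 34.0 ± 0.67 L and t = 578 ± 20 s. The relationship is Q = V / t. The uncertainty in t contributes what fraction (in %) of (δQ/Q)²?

(δQ/Q)² = (1·δV/V)² + (-1·δt/t)²
  V term: (1×0.0197)² = 0.000388
  t term: (-1×0.0346)² = 0.00120
Total = 0.00159. Share from t = 0.00120/0.00159 = 0.755.

75.5%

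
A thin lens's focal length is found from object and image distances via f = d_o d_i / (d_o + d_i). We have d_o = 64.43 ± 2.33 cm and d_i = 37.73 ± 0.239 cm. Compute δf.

0.332 cm

∂f/∂d_o = (d_i/(d_o+d_i))² = 0.136;  ∂f/∂d_i = (d_o/(d_o+d_i))² = 0.398
δf = √((∂f/∂d_o · δd_o)² + (∂f/∂d_i · δd_i)²) = √(0.101 + 0.00904) = 0.332 cm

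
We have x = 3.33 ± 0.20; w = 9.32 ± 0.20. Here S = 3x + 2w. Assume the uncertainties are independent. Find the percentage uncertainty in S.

2.52%

Sums and differences: (δS)² = Σ (cᵢ δxᵢ)².
  (3·δx)² = 0.360;  (2·δw)² = 0.160
δS = √(0.520) = 0.721
S = 28.6, so δS/S = 0.721/28.6 = 0.0252.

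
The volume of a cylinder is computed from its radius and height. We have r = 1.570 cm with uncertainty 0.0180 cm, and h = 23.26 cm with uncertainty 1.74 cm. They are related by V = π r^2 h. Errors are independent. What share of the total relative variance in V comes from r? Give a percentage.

(δV/V)² = (2·δr/r)² + (1·δh/h)²
  r term: (2×0.0115)² = 0.000526
  h term: (1×0.0748)² = 0.00560
Total = 0.00612. Share from r = 0.000526/0.00612 = 0.0859.

8.59%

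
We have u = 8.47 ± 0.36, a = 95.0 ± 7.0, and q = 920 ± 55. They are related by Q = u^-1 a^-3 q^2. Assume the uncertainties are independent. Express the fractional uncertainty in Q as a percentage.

Each factor contributes (exponent × relative error)² to (δQ/Q)²:
  (-1·δu/u)² = (-1×0.0425)² = 0.00181;  (-3·δa/a)² = (-3×0.0737)² = 0.0489;  (2·δq/q)² = (2×0.0598)² = 0.0143
δQ/Q = √(0.0650) = 0.255

25.5%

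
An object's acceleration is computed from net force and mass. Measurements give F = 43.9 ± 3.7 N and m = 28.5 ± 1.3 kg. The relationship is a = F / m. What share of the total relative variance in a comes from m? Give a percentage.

22.7%

(δa/a)² = (1·δF/F)² + (-1·δm/m)²
  F term: (1×0.0843)² = 0.00710
  m term: (-1×0.0456)² = 0.00208
Total = 0.00918. Share from m = 0.00208/0.00918 = 0.227.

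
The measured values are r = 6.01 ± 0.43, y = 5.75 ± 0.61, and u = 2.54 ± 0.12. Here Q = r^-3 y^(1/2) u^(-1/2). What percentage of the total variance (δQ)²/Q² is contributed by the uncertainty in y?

(δQ/Q)² = (-3·δr/r)² + (½·δy/y)² + (−½·δu/u)²
  r term: (-3×0.0715)² = 0.0461
  y term: (0.5×0.106)² = 0.00281
  u term: (-0.5×0.0472)² = 0.000558
Total = 0.0494. Share from y = 0.00281/0.0494 = 0.0569.

5.69%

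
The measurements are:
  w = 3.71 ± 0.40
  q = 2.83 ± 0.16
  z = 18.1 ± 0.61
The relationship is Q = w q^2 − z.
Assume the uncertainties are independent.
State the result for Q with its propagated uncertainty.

11.6 ± 4.68

Let p = w·q^2 = 29.7. δp/p = √((1·δw/w)² + (2·δq/q)²) = √(0.0116 + 0.0128) = 0.156, so δp = 4.64.
Q = p − z: δQ = √(δp² + δz²) = √(21.6 + 0.372) = 4.68
Q = 11.6.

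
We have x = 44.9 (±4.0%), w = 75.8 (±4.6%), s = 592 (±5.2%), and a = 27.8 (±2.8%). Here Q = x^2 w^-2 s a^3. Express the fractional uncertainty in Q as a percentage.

For a monomial Q ∝ x^2, w^-2, s, a^3, fractional errors add in quadrature:
  (2·δx/x)² = (2×0.0400)² = 0.00640;  (-2·δw/w)² = (-2×0.0460)² = 0.00846;  (1·δs/s)² = (1×0.0520)² = 0.00270;  (3·δa/a)² = (3×0.0280)² = 0.00706
δQ/Q = √(0.0246) = 0.157

15.7%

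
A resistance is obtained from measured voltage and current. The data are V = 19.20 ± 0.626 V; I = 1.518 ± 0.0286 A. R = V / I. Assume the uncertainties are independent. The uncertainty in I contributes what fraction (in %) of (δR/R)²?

(δR/R)² = (1·δV/V)² + (-1·δI/I)²
  V term: (1×0.0326)² = 0.00106
  I term: (-1×0.0188)² = 0.000355
Total = 0.00142. Share from I = 0.000355/0.00142 = 0.250.

25.0%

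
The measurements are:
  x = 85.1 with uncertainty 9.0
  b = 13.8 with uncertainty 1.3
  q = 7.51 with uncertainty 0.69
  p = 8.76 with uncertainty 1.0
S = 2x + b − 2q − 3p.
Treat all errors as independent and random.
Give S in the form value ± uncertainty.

For a sum/difference, combine absolute errors in quadrature:
  (2·δx)² = 324;  (δb)² = 1.69;  (2·δq)² = 1.90;  (3·δp)² = 9.00
δS = √(337) = 18.3
S = 143.

143 ± 18.3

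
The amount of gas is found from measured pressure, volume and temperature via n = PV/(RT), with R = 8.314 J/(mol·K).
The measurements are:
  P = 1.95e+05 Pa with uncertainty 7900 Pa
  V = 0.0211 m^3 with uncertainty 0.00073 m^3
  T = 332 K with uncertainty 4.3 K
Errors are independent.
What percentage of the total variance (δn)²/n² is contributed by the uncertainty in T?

(δn/n)² = (1·δP/P)² + (1·δV/V)² + (-1·δT/T)²
  P term: (1×0.0405)² = 0.00164
  V term: (1×0.0346)² = 0.00120
  T term: (-1×0.0130)² = 0.000168
Total = 0.00301. Share from T = 0.000168/0.00301 = 0.0558.

5.58%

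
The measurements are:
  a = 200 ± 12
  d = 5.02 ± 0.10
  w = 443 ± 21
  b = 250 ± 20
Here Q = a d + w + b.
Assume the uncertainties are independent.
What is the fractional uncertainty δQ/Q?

Let p = a·d = 1000. δp/p = √((1·δa/a)² + (1·δd/d)²) = √(0.00360 + 0.000397) = 0.0632, so δp = 63.5.
Q = p + w + b: δQ = √(δp² + δw² + δb²) = √(4030 + 441 + 400) = 69.8
Q = 1700, so δQ/Q = 69.8/1700 = 0.0411.

0.0411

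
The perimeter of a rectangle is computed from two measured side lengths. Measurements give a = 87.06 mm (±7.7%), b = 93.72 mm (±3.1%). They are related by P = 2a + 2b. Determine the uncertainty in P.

For a sum/difference, combine absolute errors in quadrature:
  (2·δa)² = 180;  (2·δb)² = 33.8
δP = √(214) = 14.6 mm

14.6 mm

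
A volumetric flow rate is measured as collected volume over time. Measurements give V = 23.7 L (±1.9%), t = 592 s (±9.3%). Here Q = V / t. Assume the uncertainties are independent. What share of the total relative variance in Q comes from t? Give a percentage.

(δQ/Q)² = (1·δV/V)² + (-1·δt/t)²
  V term: (1×0.0190)² = 0.000361
  t term: (-1×0.0930)² = 0.00865
Total = 0.00901. Share from t = 0.00865/0.00901 = 0.960.

96.0%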